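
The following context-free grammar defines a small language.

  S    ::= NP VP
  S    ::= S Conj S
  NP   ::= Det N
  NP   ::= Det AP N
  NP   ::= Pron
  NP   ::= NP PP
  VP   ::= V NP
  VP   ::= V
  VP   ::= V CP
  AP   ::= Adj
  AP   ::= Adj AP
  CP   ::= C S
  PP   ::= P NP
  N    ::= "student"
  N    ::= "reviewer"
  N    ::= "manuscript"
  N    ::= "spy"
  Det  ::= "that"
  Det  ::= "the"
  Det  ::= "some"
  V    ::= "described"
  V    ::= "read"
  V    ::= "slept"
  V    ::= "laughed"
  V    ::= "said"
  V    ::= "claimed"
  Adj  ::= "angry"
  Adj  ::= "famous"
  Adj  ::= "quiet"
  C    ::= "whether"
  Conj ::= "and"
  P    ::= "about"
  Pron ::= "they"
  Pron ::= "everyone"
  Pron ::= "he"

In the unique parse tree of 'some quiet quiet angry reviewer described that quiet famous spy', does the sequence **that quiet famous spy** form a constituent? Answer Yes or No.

[S [NP [Det some] [AP [Adj quiet] [AP [Adj quiet] [AP [Adj angry]]]] [N reviewer]] [VP [V described] [NP [Det that] [AP [Adj quiet] [AP [Adj famous]]] [N spy]]]]
The words 'that quiet famous spy' are exhaustively dominated by a single NP node (built by NP → Det AP N), so they form a constituent.

Yes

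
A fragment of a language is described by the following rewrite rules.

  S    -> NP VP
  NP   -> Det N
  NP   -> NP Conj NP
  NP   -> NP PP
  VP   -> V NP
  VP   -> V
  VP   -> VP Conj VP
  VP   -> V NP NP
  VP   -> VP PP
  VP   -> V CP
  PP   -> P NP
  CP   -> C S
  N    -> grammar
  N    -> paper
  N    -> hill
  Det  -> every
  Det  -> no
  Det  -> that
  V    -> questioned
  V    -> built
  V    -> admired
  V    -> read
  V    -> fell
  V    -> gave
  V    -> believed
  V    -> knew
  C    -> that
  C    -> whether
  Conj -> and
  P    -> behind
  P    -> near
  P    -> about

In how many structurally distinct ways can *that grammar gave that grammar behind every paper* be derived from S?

2

The two bracketings:
[S [NP [Det that] [N grammar]] [VP [V gave] [NP [NP [Det that] [N grammar]] [PP [P behind] [NP [Det every] [N paper]]]]]]
[S [NP [Det that] [N grammar]] [VP [VP [V gave] [NP [Det that] [N grammar]]] [PP [P behind] [NP [Det every] [N paper]]]]]
The difference turns on whether NP → NP PP is used at the relevant span, versus an alternative expansion of NP.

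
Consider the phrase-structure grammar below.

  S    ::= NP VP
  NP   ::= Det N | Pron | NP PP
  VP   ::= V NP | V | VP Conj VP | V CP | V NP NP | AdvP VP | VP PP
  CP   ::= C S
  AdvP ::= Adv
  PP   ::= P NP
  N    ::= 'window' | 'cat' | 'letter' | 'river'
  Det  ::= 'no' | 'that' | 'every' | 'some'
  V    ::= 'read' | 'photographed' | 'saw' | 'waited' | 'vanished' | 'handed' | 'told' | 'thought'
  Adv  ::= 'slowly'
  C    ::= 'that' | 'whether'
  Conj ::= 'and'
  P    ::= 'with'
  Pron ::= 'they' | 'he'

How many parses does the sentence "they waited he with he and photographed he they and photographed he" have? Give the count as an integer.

Two of the 4 distinct bracketings:
[S [NP [Pron they]] [VP [VP [V waited] [NP [NP [Pron he]] [PP [P with] [NP [Pron he]]]]] [Conj and] [VP [VP [V photographed] [NP [Pron he]] [NP [Pron they]]] [Conj and] [VP [V photographed] [NP [Pron he]]]]]]
[S [NP [Pron they]] [VP [VP [VP [V waited] [NP [Pron he]]] [PP [P with] [NP [Pron he]]]] [Conj and] [VP [VP [V photographed] [NP [Pron he]] [NP [Pron they]]] [Conj and] [VP [V photographed] [NP [Pron he]]]]]]
The difference turns on whether NP → NP PP is used at the relevant span, versus an alternative expansion of NP.

4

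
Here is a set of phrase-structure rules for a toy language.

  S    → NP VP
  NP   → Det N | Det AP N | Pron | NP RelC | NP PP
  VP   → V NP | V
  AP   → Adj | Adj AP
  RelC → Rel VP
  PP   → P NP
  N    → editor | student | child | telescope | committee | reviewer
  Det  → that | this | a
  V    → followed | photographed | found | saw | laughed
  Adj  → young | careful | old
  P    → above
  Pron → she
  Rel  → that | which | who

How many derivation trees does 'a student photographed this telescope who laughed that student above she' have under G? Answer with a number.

The two bracketings:
[S [NP [Det a] [N student]] [VP [V photographed] [NP [NP [Det this] [N telescope]] [RelC [Rel who] [VP [V laughed] [NP [NP [Det that] [N student]] [PP [P above] [NP [Pron she]]]]]]]]]
[S [NP [Det a] [N student]] [VP [V photographed] [NP [NP [NP [Det this] [N telescope]] [RelC [Rel who] [VP [V laughed] [NP [Det that] [N student]]]]] [PP [P above] [NP [Pron she]]]]]]
The trees differ in how a recursive rule is bracketed over the same span.

2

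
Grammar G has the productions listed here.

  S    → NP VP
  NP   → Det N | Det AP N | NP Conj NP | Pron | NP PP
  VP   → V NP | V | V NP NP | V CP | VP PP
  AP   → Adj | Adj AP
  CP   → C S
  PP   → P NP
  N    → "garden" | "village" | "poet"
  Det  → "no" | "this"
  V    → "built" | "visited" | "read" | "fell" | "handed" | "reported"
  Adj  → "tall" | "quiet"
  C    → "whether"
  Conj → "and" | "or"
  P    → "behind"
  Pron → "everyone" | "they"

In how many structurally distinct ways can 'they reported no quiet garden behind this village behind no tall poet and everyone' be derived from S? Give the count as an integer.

9

Two of the 9 distinct bracketings:
[S [NP [Pron they]] [VP [V reported] [NP [NP [NP [Det no] [AP [Adj quiet]] [N garden]] [PP [P behind] [NP [NP [Det this] [N village]] [PP [P behind] [NP [Det no] [AP [Adj tall]] [N poet]]]]]] [Conj and] [NP [Pron everyone]]]]]
[S [NP [Pron they]] [VP [V reported] [NP [NP [NP [NP [Det no] [AP [Adj quiet]] [N garden]] [PP [P behind] [NP [Det this] [N village]]]] [PP [P behind] [NP [Det no] [AP [Adj tall]] [N poet]]]] [Conj and] [NP [Pron everyone]]]]]
The trees differ in how a recursive rule is bracketed over the same span.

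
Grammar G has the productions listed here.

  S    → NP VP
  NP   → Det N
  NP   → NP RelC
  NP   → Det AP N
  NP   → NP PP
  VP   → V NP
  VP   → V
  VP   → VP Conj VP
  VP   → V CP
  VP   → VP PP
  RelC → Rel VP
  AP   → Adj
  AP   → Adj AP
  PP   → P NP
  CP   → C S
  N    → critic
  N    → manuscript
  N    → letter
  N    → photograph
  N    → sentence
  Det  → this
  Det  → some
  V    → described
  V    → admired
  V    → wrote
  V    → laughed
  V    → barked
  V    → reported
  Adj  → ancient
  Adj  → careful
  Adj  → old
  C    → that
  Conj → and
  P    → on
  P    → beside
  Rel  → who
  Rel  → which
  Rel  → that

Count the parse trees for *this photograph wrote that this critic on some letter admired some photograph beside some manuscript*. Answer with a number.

3

Two of the 3 distinct bracketings:
[S [NP [Det this] [N photograph]] [VP [V wrote] [CP [C that] [S [NP [NP [Det this] [N critic]] [PP [P on] [NP [Det some] [N letter]]]] [VP [V admired] [NP [NP [Det some] [N photograph]] [PP [P beside] [NP [Det some] [N manuscript]]]]]]]]]
[S [NP [Det this] [N photograph]] [VP [V wrote] [CP [C that] [S [NP [NP [Det this] [N critic]] [PP [P on] [NP [Det some] [N letter]]]] [VP [VP [V admired] [NP [Det some] [N photograph]]] [PP [P beside] [NP [Det some] [N manuscript]]]]]]]]
The difference turns on whether VP → VP PP is used at the relevant span, versus an alternative expansion of VP.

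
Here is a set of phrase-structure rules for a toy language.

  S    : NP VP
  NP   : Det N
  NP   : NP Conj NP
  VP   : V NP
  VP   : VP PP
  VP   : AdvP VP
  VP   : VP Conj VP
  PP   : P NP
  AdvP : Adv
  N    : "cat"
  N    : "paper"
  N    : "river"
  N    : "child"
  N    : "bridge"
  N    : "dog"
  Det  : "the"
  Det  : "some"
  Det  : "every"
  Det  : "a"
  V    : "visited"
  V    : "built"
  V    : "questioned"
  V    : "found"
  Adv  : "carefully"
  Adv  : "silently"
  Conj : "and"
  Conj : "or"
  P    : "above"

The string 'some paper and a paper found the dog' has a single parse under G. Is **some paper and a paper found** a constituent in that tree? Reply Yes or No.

[S [NP [NP [Det some] [N paper]] [Conj and] [NP [Det a] [N paper]]] [VP [V found] [NP [Det the] [N dog]]]]
The smallest constituent containing 'some paper and a paper found' is the S spanning 'some paper and a paper found the dog'; no single node in the tree dominates exactly the given words.

No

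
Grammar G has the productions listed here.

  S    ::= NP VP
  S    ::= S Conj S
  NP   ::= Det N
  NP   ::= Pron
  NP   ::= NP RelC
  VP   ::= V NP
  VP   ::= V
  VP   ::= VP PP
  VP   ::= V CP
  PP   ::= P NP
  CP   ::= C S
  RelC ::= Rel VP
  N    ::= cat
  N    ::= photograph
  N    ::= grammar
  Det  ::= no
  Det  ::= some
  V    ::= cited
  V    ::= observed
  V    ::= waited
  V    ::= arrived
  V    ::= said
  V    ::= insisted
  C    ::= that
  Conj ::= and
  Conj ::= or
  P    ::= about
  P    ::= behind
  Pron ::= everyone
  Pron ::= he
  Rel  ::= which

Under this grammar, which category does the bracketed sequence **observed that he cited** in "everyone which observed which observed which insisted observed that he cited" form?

S
  NP
    NP
      NP
        NP
          Pron: everyone
        RelC
          Rel: which
          VP
            V: observed
      RelC
        Rel: which
        VP
          V: observed
    RelC
      Rel: which
      VP
        V: insisted
  VP
    V: observed
    CP
      C: that
      S
        NP
          Pron: he
        VP
          V: cited
The span 'observed that he cited' is the VP node built by VP → V CP.

VP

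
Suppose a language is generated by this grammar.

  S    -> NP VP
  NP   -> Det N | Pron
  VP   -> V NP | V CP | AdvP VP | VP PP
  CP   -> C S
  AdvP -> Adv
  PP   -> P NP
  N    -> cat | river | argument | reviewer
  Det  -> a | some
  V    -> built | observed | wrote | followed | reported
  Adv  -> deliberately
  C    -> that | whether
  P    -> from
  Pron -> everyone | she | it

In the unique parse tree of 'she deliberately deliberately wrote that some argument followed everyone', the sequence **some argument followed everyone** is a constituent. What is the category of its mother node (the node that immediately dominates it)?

CP

[S [NP [Pron she]] [VP [AdvP [Adv deliberately]] [VP [AdvP [Adv deliberately]] [VP [V wrote] [CP [C that] [S [NP [Det some] [N argument]] [VP [V followed] [NP [Pron everyone]]]]]]]]]
The span 'some argument followed everyone' is the S node built by S → NP VP.
Its mother is the CP built by CP → C S.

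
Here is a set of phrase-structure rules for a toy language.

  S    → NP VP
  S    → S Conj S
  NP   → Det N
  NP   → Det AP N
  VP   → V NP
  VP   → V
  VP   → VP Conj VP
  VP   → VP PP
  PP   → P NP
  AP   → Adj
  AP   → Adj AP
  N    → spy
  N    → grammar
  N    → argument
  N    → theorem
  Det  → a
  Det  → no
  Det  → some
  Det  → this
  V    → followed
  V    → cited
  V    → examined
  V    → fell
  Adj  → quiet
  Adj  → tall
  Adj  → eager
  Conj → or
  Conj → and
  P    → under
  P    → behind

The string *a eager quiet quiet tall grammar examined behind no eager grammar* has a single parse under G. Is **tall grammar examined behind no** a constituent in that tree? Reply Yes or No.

[S [NP [Det a] [AP [Adj eager] [AP [Adj quiet] [AP [Adj quiet] [AP [Adj tall]]]]] [N grammar]] [VP [VP [V examined]] [PP [P behind] [NP [Det no] [AP [Adj eager]] [N grammar]]]]]
The smallest constituent containing 'tall grammar examined behind no' is the S spanning 'a eager quiet quiet tall grammar examined behind no eager grammar'; no single node in the tree dominates exactly the given words.

No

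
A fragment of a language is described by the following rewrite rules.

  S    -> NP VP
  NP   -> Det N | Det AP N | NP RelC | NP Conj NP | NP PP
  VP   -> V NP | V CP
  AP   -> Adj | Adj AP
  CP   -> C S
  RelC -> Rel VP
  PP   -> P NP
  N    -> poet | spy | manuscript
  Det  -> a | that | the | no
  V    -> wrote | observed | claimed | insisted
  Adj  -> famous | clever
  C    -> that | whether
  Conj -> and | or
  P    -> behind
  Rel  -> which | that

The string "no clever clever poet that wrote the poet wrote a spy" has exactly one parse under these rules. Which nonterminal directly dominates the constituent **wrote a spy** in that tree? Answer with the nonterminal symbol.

[S [NP [NP [Det no] [AP [Adj clever] [AP [Adj clever]]] [N poet]] [RelC [Rel that] [VP [V wrote] [NP [Det the] [N poet]]]]] [VP [V wrote] [NP [Det a] [N spy]]]]
The span 'wrote a spy' is the VP node built by VP → V NP.
Its mother is the S built by S → NP VP.

S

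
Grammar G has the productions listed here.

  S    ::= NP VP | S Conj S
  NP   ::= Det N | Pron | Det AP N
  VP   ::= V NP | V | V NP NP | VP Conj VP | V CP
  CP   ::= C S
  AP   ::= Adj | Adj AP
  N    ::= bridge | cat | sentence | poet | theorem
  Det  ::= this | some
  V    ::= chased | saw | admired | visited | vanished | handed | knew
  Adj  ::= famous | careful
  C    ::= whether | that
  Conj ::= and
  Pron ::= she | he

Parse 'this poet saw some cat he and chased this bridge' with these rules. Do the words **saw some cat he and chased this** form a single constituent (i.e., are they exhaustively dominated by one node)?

[S [NP [Det this] [N poet]] [VP [VP [V saw] [NP [Det some] [N cat]] [NP [Pron he]]] [Conj and] [VP [V chased] [NP [Det this] [N bridge]]]]]
The smallest constituent containing 'saw some cat he and chased this' is the VP spanning 'saw some cat he and chased this bridge'; no single node in the tree dominates exactly the given words.

No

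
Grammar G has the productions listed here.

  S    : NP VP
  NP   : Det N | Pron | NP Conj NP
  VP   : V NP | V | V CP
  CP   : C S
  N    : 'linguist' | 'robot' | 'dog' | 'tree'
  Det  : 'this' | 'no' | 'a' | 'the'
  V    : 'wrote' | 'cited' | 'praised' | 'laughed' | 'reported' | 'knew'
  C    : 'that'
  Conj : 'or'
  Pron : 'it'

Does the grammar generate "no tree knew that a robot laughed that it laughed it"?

Grammatical

[S [NP [Det no] [N tree]] [VP [V knew] [CP [C that] [S [NP [Det a] [N robot]] [VP [V laughed] [CP [C that] [S [NP [Pron it]] [VP [V laughed] [NP [Pron it]]]]]]]]]]
Each bracket corresponds to one application of a listed rule, so the string is derivable from S.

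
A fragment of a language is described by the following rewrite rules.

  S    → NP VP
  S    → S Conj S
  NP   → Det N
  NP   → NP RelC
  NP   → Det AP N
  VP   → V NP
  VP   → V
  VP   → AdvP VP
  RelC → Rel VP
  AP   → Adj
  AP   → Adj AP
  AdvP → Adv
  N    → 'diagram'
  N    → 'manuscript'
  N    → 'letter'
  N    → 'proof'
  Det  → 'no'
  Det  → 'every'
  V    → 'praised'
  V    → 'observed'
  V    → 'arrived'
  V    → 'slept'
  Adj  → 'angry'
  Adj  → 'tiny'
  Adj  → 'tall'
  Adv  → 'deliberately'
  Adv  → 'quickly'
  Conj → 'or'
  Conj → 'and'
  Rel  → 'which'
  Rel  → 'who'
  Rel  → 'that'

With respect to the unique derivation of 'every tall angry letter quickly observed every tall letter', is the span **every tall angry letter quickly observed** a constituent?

No

[S [NP [Det every] [AP [Adj tall] [AP [Adj angry]]] [N letter]] [VP [AdvP [Adv quickly]] [VP [V observed] [NP [Det every] [AP [Adj tall]] [N letter]]]]]
The smallest constituent containing 'every tall angry letter quickly observed' is the S spanning 'every tall angry letter quickly observed every tall letter'; no single node in the tree dominates exactly the given words.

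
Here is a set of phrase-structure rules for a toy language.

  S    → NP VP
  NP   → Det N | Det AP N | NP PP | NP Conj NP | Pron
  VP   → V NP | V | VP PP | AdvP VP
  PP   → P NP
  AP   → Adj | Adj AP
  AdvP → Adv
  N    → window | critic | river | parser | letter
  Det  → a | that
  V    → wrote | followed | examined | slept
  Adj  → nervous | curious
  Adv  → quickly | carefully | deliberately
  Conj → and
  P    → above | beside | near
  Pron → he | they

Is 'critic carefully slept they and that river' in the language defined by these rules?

For S → NP VP, no prefix of the string parses as an NP.

Ungrammatical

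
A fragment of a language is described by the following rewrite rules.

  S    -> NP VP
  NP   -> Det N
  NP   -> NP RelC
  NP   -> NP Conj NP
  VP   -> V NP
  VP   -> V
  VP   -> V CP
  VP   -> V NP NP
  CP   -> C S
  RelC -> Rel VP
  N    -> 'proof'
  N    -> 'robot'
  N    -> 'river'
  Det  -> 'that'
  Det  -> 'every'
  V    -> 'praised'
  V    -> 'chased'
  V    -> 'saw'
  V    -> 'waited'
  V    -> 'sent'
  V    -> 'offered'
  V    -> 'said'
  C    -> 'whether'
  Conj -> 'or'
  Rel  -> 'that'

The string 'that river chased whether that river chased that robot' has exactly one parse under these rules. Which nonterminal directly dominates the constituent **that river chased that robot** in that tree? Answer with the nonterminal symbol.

S
  NP
    Det: that
    N: river
  VP
    V: chased
    CP
      C: whether
      S
        NP
          Det: that
          N: river
        VP
          V: chased
          NP
            Det: that
            N: robot
The span 'that river chased that robot' is the S node built by S → NP VP.
Its mother is the CP built by CP → C S.

CP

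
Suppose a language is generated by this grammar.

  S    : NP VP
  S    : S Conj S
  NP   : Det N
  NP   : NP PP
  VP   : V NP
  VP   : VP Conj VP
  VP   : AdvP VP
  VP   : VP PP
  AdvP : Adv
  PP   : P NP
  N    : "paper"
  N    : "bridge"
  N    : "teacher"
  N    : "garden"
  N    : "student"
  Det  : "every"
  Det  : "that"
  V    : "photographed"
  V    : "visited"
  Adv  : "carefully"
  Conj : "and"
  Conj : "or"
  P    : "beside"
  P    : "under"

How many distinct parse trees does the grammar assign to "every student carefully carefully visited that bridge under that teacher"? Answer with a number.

4

Two of the 4 distinct bracketings:
[S [NP [Det every] [N student]] [VP [AdvP [Adv carefully]] [VP [AdvP [Adv carefully]] [VP [V visited] [NP [NP [Det that] [N bridge]] [PP [P under] [NP [Det that] [N teacher]]]]]]]]
[S [NP [Det every] [N student]] [VP [AdvP [Adv carefully]] [VP [AdvP [Adv carefully]] [VP [VP [V visited] [NP [Det that] [N bridge]]] [PP [P under] [NP [Det that] [N teacher]]]]]]]
The difference turns on whether NP → NP PP is used at the relevant span, versus an alternative expansion of NP.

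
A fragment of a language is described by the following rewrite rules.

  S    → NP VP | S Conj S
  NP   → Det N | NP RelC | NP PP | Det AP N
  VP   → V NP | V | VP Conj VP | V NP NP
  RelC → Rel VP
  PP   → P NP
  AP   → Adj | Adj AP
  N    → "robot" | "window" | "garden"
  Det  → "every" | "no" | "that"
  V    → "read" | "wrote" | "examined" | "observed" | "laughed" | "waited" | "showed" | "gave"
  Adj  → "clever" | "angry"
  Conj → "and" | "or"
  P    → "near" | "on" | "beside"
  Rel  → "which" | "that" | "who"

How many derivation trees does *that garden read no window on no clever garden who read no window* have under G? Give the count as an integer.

Two of the 4 distinct bracketings:
[S [NP [Det that] [N garden]] [VP [V read] [NP [NP [NP [Det no] [N window]] [PP [P on] [NP [Det no] [AP [Adj clever]] [N garden]]]] [RelC [Rel who] [VP [V read] [NP [Det no] [N window]]]]]]]
[S [NP [Det that] [N garden]] [VP [V read] [NP [NP [Det no] [N window]] [PP [P on] [NP [NP [Det no] [AP [Adj clever]] [N garden]] [RelC [Rel who] [VP [V read] [NP [Det no] [N window]]]]]]]]]
The trees differ in how a recursive rule is bracketed over the same span.

4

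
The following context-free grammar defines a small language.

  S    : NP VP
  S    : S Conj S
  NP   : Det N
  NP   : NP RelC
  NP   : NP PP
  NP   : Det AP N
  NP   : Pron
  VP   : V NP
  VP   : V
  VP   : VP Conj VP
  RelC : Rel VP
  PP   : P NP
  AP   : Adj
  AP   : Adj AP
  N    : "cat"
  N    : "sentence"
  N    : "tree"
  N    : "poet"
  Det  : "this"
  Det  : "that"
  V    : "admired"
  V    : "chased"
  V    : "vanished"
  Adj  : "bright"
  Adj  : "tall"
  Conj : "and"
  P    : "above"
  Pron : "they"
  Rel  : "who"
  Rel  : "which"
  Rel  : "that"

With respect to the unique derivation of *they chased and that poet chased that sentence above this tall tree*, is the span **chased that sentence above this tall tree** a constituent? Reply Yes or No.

Yes

[S [S [NP [Pron they]] [VP [V chased]]] [Conj and] [S [NP [Det that] [N poet]] [VP [V chased] [NP [NP [Det that] [N sentence]] [PP [P above] [NP [Det this] [AP [Adj tall]] [N tree]]]]]]]
The words 'chased that sentence above this tall tree' are exhaustively dominated by a single VP node (built by VP → V NP), so they form a constituent.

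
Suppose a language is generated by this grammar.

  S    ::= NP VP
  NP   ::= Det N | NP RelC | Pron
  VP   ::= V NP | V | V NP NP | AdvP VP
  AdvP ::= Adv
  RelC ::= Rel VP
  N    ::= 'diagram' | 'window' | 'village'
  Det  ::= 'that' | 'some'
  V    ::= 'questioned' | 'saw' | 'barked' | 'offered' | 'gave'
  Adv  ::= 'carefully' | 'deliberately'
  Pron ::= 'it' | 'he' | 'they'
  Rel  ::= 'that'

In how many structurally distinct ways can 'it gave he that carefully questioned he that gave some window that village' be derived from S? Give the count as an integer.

Two of the 7 distinct bracketings:
[S [NP [Pron it]] [VP [V gave] [NP [NP [Pron he]] [RelC [Rel that] [VP [AdvP [Adv carefully]] [VP [V questioned] [NP [NP [Pron he]] [RelC [Rel that] [VP [V gave] [NP [Det some] [N window]] [NP [Det that] [N village]]]]]]]]]]]
[S [NP [Pron it]] [VP [V gave] [NP [NP [Pron he]] [RelC [Rel that] [VP [AdvP [Adv carefully]] [VP [V questioned] [NP [NP [Pron he]] [RelC [Rel that] [VP [V gave] [NP [Det some] [N window]]]]] [NP [Det that] [N village]]]]]]]]
The trees differ in how a recursive rule is bracketed over the same span.

7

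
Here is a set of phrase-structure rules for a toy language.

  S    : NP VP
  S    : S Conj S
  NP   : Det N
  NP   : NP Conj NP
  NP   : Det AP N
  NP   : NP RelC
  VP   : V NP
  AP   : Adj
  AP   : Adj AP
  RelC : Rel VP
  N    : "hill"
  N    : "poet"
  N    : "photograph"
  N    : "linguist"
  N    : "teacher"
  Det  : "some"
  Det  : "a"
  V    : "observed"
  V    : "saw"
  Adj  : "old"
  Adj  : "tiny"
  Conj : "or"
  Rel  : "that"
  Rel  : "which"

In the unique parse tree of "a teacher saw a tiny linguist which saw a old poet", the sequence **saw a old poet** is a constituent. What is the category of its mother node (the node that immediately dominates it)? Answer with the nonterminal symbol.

S
  NP
    Det: a
    N: teacher
  VP
    V: saw
    NP
      NP
        Det: a
        AP
          Adj: tiny
        N: linguist
      RelC
        Rel: which
        VP
          V: saw
          NP
            Det: a
            AP
              Adj: old
            N: poet
The span 'saw a old poet' is the VP node built by VP → V NP.
Its mother is the RelC built by RelC → Rel VP.

RelC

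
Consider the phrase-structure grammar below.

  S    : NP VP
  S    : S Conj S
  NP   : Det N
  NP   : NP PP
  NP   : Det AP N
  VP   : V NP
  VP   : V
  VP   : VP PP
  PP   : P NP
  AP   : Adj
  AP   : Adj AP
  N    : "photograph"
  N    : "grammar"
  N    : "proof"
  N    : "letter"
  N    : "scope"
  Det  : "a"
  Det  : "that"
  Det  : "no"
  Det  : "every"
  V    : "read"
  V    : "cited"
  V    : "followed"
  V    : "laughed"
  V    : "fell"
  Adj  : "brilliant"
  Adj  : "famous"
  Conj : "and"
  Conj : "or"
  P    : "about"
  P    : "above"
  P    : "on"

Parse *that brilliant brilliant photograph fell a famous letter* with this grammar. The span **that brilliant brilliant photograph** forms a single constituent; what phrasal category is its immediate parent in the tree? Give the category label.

[S [NP [Det that] [AP [Adj brilliant] [AP [Adj brilliant]]] [N photograph]] [VP [V fell] [NP [Det a] [AP [Adj famous]] [N letter]]]]
The span 'that brilliant brilliant photograph' is the NP node built by NP → Det AP N.
Its mother is the S built by S → NP VP.

S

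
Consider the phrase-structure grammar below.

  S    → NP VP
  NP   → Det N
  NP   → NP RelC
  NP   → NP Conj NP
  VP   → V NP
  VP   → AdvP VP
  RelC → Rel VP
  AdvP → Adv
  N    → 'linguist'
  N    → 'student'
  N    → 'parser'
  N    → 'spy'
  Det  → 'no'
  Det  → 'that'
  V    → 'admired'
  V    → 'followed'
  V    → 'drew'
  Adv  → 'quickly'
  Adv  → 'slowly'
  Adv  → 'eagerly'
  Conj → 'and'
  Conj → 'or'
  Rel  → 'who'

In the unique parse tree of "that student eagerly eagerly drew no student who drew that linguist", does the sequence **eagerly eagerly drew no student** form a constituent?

No

[S [NP [Det that] [N student]] [VP [AdvP [Adv eagerly]] [VP [AdvP [Adv eagerly]] [VP [V drew] [NP [NP [Det no] [N student]] [RelC [Rel who] [VP [V drew] [NP [Det that] [N linguist]]]]]]]]]
The smallest constituent containing 'eagerly eagerly drew no student' is the VP spanning 'eagerly eagerly drew no student who drew that linguist'; no single node in the tree dominates exactly the given words.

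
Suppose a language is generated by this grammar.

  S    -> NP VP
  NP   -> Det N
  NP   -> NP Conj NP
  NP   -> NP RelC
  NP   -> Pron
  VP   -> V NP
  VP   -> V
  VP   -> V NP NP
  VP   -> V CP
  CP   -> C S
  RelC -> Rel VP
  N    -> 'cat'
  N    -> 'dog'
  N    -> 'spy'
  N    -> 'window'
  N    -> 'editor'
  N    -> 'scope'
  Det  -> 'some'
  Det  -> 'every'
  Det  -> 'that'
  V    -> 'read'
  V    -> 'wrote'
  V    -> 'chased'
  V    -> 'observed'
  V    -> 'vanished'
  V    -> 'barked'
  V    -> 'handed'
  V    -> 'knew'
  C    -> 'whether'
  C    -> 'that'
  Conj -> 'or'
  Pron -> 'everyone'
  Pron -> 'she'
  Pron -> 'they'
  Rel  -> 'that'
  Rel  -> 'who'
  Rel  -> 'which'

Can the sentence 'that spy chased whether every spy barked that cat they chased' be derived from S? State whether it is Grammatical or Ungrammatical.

For S → NP VP, the only prefix that parses as NP is 'that spy', but the remainder 'chased whether every spy barked that cat they chased' is not a VP under these rules.

Ungrammatical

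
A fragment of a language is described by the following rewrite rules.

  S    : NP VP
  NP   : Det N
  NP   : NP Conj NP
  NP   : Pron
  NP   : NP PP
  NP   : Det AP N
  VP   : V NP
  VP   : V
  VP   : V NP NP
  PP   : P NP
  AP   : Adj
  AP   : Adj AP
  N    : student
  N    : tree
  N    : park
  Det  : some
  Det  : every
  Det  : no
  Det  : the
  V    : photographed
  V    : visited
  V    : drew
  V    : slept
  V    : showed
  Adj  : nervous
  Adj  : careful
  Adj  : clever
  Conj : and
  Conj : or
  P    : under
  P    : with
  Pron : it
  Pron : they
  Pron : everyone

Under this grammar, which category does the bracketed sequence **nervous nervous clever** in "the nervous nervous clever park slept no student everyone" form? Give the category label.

S
  NP
    Det: the
    AP
      Adj: nervous
      AP
        Adj: nervous
        AP
          Adj: clever
    N: park
  VP
    V: slept
    NP
      Det: no
      N: student
    NP
      Pron: everyone
The span 'nervous nervous clever' is the AP node built by AP → Adj AP.

AP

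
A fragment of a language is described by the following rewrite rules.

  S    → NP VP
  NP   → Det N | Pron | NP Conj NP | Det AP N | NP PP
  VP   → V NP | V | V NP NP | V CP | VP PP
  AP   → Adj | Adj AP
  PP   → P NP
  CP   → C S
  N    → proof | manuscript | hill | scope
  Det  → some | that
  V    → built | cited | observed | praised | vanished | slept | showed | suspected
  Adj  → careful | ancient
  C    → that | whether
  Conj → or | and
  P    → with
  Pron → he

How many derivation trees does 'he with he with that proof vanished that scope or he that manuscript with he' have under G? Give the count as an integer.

Two of the 4 distinct bracketings:
[S [NP [NP [Pron he]] [PP [P with] [NP [NP [Pron he]] [PP [P with] [NP [Det that] [N proof]]]]]] [VP [V vanished] [NP [NP [Det that] [N scope]] [Conj or] [NP [Pron he]]] [NP [NP [Det that] [N manuscript]] [PP [P with] [NP [Pron he]]]]]]
[S [NP [NP [Pron he]] [PP [P with] [NP [NP [Pron he]] [PP [P with] [NP [Det that] [N proof]]]]]] [VP [VP [V vanished] [NP [NP [Det that] [N scope]] [Conj or] [NP [Pron he]]] [NP [Det that] [N manuscript]]] [PP [P with] [NP [Pron he]]]]]
The difference turns on whether VP → VP PP is used at the relevant span, versus an alternative expansion of VP.

4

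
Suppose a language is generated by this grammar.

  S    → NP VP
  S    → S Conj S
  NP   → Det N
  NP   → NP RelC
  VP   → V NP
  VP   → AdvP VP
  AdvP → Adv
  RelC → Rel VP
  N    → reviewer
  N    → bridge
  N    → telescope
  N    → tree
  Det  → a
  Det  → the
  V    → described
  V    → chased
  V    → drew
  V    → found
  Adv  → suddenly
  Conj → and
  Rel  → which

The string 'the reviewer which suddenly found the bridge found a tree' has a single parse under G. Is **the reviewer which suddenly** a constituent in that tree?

No

[S [NP [NP [Det the] [N reviewer]] [RelC [Rel which] [VP [AdvP [Adv suddenly]] [VP [V found] [NP [Det the] [N bridge]]]]]] [VP [V found] [NP [Det a] [N tree]]]]
The smallest constituent containing 'the reviewer which suddenly' is the NP spanning 'the reviewer which suddenly found the bridge'; no single node in the tree dominates exactly the given words.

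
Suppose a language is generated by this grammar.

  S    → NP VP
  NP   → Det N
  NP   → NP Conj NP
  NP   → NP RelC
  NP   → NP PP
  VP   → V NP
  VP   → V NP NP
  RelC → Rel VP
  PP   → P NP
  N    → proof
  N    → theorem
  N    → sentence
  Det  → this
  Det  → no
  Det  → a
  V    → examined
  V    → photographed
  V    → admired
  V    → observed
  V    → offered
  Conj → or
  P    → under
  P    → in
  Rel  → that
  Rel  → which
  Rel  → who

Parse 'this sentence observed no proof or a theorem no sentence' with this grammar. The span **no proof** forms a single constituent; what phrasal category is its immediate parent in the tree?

S
  NP
    Det: this
    N: sentence
  VP
    V: observed
    NP
      NP
        Det: no
        N: proof
      Conj: or
      NP
        Det: a
        N: theorem
    NP
      Det: no
      N: sentence
The span 'no proof' is the NP node built by NP → Det N.
Its mother is the NP built by NP → NP Conj NP.

NP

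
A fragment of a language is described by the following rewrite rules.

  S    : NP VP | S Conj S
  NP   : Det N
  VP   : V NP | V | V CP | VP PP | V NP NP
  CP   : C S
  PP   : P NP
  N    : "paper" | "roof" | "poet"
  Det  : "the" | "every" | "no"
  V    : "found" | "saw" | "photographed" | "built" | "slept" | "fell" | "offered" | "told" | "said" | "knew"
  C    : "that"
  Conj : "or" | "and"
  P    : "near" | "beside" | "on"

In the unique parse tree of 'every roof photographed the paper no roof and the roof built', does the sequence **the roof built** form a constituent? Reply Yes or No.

Yes

[S [S [NP [Det every] [N roof]] [VP [V photographed] [NP [Det the] [N paper]] [NP [Det no] [N roof]]]] [Conj and] [S [NP [Det the] [N roof]] [VP [V built]]]]
The words 'the roof built' are exhaustively dominated by a single S node (built by S → NP VP), so they form a constituent.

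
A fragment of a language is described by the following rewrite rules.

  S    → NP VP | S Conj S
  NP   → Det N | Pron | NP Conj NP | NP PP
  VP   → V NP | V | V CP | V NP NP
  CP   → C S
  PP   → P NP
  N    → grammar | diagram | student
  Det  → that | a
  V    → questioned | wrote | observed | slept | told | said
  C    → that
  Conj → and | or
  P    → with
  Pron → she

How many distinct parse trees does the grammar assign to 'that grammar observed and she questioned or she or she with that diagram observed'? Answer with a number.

4

Two of the 4 distinct bracketings:
[S [S [NP [Det that] [N grammar]] [VP [V observed]]] [Conj and] [S [S [NP [Pron she]] [VP [V questioned]]] [Conj or] [S [NP [NP [Pron she]] [Conj or] [NP [NP [Pron she]] [PP [P with] [NP [Det that] [N diagram]]]]] [VP [V observed]]]]]
[S [S [NP [Det that] [N grammar]] [VP [V observed]]] [Conj and] [S [S [NP [Pron she]] [VP [V questioned]]] [Conj or] [S [NP [NP [NP [Pron she]] [Conj or] [NP [Pron she]]] [PP [P with] [NP [Det that] [N diagram]]]] [VP [V observed]]]]]
The trees differ in how a recursive rule is bracketed over the same span.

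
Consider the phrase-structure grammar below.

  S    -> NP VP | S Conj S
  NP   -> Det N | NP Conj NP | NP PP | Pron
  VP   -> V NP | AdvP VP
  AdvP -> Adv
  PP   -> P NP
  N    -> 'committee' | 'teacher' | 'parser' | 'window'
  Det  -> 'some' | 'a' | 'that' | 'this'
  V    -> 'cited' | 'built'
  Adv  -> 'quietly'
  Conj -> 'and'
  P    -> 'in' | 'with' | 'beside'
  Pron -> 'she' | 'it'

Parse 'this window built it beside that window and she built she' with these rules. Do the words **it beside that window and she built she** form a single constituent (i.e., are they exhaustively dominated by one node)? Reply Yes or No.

[S [S [NP [Det this] [N window]] [VP [V built] [NP [NP [Pron it]] [PP [P beside] [NP [Det that] [N window]]]]]] [Conj and] [S [NP [Pron she]] [VP [V built] [NP [Pron she]]]]]
The smallest constituent containing 'it beside that window and she built she' is the S spanning 'this window built it beside that window and she built she'; no single node in the tree dominates exactly the given words.

No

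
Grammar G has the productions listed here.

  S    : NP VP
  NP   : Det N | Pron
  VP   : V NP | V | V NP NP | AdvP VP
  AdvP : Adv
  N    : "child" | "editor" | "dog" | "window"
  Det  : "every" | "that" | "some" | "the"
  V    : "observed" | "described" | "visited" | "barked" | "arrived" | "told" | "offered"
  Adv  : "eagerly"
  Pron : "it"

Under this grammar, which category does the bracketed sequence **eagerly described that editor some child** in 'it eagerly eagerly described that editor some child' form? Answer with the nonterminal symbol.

[S [NP [Pron it]] [VP [AdvP [Adv eagerly]] [VP [AdvP [Adv eagerly]] [VP [V described] [NP [Det that] [N editor]] [NP [Det some] [N child]]]]]]
The span 'eagerly described that editor some child' is the VP node built by VP → AdvP VP.

VP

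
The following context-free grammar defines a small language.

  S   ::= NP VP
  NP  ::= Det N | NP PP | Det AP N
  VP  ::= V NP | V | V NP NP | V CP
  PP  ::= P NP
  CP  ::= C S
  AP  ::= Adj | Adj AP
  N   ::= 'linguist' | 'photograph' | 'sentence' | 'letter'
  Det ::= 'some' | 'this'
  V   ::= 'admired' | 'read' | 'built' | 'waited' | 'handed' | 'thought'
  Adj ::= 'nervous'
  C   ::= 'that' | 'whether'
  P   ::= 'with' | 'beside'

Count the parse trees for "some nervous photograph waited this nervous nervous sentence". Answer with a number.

1

[S [NP [Det some] [AP [Adj nervous]] [N photograph]] [VP [V waited] [NP [Det this] [AP [Adj nervous] [AP [Adj nervous]]] [N sentence]]]]
No rule offers an alternative attachment or grouping for any span, so this is the only derivation.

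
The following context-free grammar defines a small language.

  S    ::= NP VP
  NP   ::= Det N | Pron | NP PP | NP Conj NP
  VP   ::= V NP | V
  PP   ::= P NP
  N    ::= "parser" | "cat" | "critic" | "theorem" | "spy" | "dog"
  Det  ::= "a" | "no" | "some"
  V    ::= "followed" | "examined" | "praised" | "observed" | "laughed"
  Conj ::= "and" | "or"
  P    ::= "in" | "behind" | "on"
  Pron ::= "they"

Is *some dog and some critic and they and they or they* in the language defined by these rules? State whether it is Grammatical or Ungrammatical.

For S → NP VP, every NP-prefix leaves a non-VP remainder: after 'some dog' the remainder is not a VP; after 'some dog and some critic' the remainder is not a VP; after 'some dog and some critic and they' the remainder is not a VP (and 1 more).

Ungrammatical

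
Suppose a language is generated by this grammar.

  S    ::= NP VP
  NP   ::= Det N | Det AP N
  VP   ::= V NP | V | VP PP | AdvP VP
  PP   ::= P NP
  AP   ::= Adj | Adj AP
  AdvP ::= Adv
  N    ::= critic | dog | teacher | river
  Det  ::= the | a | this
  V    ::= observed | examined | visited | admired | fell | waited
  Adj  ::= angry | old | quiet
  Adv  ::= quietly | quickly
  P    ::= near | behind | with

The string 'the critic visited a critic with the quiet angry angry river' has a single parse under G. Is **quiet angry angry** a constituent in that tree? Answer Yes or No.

Yes

[S [NP [Det the] [N critic]] [VP [VP [V visited] [NP [Det a] [N critic]]] [PP [P with] [NP [Det the] [AP [Adj quiet] [AP [Adj angry] [AP [Adj angry]]]] [N river]]]]]
The words 'quiet angry angry' are exhaustively dominated by a single AP node (built by AP → Adj AP), so they form a constituent.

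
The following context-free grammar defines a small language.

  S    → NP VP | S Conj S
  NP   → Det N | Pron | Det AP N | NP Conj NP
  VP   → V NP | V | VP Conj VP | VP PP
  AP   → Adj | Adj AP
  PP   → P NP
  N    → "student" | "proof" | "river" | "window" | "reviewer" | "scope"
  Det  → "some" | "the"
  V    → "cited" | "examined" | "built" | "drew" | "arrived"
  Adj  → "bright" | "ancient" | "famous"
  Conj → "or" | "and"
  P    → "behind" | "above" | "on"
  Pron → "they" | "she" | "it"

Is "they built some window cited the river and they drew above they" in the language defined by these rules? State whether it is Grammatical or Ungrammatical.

Ungrammatical

For S → NP VP, the only prefix that parses as NP is 'they', but the remainder 'built some window cited the river and they drew above they' is not a VP under these rules. The alternative S rule S → S Conj S likewise has no satisfying split.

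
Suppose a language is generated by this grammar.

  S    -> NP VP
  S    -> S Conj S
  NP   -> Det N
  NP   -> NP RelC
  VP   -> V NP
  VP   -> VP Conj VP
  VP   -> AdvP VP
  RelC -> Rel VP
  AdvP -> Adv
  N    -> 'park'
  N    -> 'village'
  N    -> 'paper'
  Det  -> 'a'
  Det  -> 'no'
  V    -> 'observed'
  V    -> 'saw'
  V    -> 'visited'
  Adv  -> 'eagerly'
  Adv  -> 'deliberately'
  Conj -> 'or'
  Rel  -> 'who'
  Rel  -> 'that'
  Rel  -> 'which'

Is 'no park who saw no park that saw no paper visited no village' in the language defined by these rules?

[S [NP [NP [Det no] [N park]] [RelC [Rel who] [VP [V saw] [NP [NP [Det no] [N park]] [RelC [Rel that] [VP [V saw] [NP [Det no] [N paper]]]]]]]] [VP [V visited] [NP [Det no] [N village]]]]
Every word is introduced by a lexical rule and the phrasal rules combine the resulting categories into a single S.

Grammatical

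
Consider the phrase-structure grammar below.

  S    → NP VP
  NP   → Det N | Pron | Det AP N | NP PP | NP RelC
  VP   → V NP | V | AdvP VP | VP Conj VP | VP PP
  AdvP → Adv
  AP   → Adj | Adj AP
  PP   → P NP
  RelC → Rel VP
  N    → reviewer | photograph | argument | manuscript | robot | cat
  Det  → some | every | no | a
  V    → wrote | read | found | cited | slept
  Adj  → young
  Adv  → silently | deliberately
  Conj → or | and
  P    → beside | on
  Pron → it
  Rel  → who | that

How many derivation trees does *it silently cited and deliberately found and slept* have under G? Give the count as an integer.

Two of the 7 distinct bracketings:
[S [NP [Pron it]] [VP [AdvP [Adv silently]] [VP [VP [V cited]] [Conj and] [VP [AdvP [Adv deliberately]] [VP [VP [V found]] [Conj and] [VP [V slept]]]]]]]
[S [NP [Pron it]] [VP [AdvP [Adv silently]] [VP [VP [V cited]] [Conj and] [VP [VP [AdvP [Adv deliberately]] [VP [V found]]] [Conj and] [VP [V slept]]]]]]
The trees differ in how a recursive rule is bracketed over the same span.

7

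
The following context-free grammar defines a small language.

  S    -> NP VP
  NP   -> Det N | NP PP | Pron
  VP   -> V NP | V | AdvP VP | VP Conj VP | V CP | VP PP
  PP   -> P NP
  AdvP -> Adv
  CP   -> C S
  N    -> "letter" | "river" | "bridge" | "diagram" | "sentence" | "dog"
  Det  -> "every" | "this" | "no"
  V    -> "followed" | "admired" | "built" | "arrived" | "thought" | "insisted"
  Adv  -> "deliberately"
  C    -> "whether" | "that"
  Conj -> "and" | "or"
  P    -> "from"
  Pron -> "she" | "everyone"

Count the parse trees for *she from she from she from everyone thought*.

Two of the 5 distinct bracketings:
[S [NP [NP [Pron she]] [PP [P from] [NP [NP [Pron she]] [PP [P from] [NP [NP [Pron she]] [PP [P from] [NP [Pron everyone]]]]]]]] [VP [V thought]]]
[S [NP [NP [Pron she]] [PP [P from] [NP [NP [NP [Pron she]] [PP [P from] [NP [Pron she]]]] [PP [P from] [NP [Pron everyone]]]]]] [VP [V thought]]]
The trees differ in how a recursive rule is bracketed over the same span.

5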